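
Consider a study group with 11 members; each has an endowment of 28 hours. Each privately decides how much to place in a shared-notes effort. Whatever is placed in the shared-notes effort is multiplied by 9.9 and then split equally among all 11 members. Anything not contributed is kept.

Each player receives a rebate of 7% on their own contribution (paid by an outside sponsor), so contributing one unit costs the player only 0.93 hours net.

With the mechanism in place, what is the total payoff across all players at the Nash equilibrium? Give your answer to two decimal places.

308.00 hours

With the mechanism, a contributed unit returns (9.9/11) / 0.93 = 0.9677 per unit of net cost — still below 1 — so contributing 0 remains dominant for every player.
At the Nash equilibrium no one contributes; group total payoff = 11 × 28 = 308.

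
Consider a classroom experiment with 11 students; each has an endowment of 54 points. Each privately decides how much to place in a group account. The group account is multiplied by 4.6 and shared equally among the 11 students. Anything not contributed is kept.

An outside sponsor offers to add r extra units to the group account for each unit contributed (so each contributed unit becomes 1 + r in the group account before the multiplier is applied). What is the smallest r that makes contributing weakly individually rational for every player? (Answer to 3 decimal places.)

With matching at rate r, one contributed unit becomes (1 + r) in the group account and returns 4.6 × (1 + r) / 11 to the contributor.
Setting this equal to 1: 1 + r = 11/4.6 = 2.3913.
So the minimum matching rate is r = 2.3913 − 1 = 1.391.

1.391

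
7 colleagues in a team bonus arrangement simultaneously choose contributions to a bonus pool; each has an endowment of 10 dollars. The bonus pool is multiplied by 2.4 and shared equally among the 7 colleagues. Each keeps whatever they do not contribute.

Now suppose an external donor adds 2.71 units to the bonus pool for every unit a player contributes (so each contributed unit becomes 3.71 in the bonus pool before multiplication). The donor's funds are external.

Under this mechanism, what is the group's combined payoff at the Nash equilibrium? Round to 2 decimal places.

623.28 dollars

Under the mechanism each unit contributed yields 2.4 × 3.71 / 7 = 1.2720 back to its contributor per unit of net cost, which exceeds 1, making full contribution the dominant choice for everyone.
So the Nash equilibrium is full contribution by all 7; the group earns 2.4 × 3.71 × 70 = 623.28.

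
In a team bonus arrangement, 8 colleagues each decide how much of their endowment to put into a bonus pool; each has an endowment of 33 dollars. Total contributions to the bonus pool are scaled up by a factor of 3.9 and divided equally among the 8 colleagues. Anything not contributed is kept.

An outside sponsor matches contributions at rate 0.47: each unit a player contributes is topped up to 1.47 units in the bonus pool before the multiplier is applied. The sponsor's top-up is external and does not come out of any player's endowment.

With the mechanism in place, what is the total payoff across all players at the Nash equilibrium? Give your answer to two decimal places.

With the mechanism, a contributed unit returns 3.9 × 1.47 / 8 = 0.7166 per unit of net cost — still below 1 — so contributing 0 remains dominant for every player.
Everyone keeps their endowment and the group total is 8 × 33 = 264.

264.00 dollars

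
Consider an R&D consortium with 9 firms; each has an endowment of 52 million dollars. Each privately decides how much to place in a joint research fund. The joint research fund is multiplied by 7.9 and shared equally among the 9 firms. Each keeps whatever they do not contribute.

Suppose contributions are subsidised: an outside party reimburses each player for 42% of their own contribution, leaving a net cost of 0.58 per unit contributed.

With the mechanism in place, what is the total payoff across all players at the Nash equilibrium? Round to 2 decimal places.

3893.76 million dollars

With the mechanism, a contributed unit returns (7.9/9) / 0.58 = 1.5134 per unit of net cost to the contributor — now above 1 — so contributing fully is weakly dominant for every player.
So the Nash equilibrium is full contribution by all 9; the group earns 9 × (52 × 0.42 + 7.9 × 52) = 3893.76.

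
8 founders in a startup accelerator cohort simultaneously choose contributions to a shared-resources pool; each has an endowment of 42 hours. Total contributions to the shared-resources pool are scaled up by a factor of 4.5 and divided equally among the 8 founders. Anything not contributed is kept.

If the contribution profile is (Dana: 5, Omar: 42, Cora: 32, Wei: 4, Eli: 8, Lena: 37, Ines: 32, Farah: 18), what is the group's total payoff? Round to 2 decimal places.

Total contributed: 5 + 42 + 32 + 4 + 8 + 37 + 32 + 18 = 178; total kept: 8 × 42 − 178 = 158.
The shared-resources pool pays out 4.5 × 178 = 801.00 in aggregate.
Group total = 158 + 801.00 = 959.00.

959.00 hours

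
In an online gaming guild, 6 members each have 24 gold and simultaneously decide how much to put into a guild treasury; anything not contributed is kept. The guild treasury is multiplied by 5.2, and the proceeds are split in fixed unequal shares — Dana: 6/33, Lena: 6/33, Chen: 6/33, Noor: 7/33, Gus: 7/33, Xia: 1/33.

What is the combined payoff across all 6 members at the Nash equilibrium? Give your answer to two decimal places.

Each unit j contributes comes back to j as 5.2 × (j's share), so j prefers to contribute only if that share exceeds 1/5.2 = 0.1923; otherwise keeping the unit dominates.
Noor and Gus clear that bar, contributing 24 each; the remaining 4 contribute 0. Total contributed: 48.
The guild treasury pays out 5.2 × 48 = 249.60 in total (split across the unequal shares, but the aggregate is all that matters for the group sum).
The 4 free-riders keep 24 each, adding 96. Group total = 96 + 249.60 = 345.60.

345.60 gold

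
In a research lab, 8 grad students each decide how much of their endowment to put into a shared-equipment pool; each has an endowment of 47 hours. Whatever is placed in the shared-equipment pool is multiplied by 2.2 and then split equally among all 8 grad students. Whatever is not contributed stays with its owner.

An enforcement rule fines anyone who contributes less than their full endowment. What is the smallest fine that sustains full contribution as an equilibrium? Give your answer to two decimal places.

34.08 hours

Given the others contribute fully, the best deviation is to contribute 0 (any partial contribution still incurs the fine and gives up units whose private return 0.2750 is below 1).
Deviating from 47 to 0 saves 47 hours but forfeits the deviator's share of the drop in the shared-equipment pool: 2.2/8 × 47 = 12.92.
So the deviation gain is 47 − 12.92 = 34.08, and the fine must be at least 34.08 hours to wipe it out.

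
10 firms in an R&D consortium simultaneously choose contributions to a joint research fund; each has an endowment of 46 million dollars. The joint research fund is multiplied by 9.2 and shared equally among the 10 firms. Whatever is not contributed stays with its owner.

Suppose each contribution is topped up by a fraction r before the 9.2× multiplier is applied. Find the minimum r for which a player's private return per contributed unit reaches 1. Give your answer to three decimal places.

0.087

With matching at rate r, one contributed unit becomes (1 + r) in the joint research fund and returns 9.2 × (1 + r) / 10 to the contributor.
Setting this equal to 1: 1 + r = 10/9.2 = 1.0870.
So the minimum matching rate is r = 1.0870 − 1 = 0.087.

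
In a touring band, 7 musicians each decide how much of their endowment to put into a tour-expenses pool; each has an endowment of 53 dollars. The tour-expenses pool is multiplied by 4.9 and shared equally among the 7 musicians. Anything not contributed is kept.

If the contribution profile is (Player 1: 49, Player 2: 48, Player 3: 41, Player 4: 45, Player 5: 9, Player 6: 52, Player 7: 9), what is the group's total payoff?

1357.70 dollars

Total contributed: 49 + 48 + 41 + 45 + 9 + 52 + 9 = 253; total kept: 7 × 53 − 253 = 118.
The tour-expenses pool pays out 4.9 × 253 = 1239.70 in aggregate.
Group total = 118 + 1239.70 = 1357.70.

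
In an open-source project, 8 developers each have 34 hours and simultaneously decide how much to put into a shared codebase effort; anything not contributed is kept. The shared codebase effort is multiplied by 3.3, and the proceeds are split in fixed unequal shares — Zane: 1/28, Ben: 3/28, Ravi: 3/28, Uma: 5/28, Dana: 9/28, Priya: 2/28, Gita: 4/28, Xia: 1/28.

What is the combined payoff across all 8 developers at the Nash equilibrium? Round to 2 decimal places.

For player j, contributing a unit is worthwhile iff 3.3 × (j's share) ≥ 1, i.e. iff j's share is at least 0.3030.
The only share above 0.3030 is Dana's 9/28, contributing 34; the remaining 7 contribute 0. Total contributed: 34.
The shared codebase effort pays out 3.3 × 34 = 112.20 in total (split across the unequal shares, but the aggregate is all that matters for the group sum).
The 7 free-riders keep 34 each, adding 238. Group total = 238 + 112.20 = 350.20.

350.20 hours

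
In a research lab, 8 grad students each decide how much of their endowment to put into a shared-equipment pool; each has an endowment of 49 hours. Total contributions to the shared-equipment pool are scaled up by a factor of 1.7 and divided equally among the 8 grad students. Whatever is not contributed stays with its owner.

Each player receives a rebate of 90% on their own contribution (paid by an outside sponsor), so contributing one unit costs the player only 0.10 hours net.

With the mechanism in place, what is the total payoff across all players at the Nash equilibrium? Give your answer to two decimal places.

The effective private return per unit is now (1.7/8) / 0.10 = 2.1250 > 1, so every player's dominant strategy flips to full contribution.
At the Nash equilibrium everyone contributes 49. Group total payoff = 8 × (49 × 0.90 + 1.7 × 49) = 1019.20.

1019.20 hours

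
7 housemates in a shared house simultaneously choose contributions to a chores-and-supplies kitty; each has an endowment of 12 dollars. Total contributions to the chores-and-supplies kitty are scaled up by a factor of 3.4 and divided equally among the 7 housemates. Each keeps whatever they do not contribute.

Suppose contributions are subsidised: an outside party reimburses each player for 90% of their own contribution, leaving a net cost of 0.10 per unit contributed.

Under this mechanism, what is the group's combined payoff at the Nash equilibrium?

361.20 dollars

With the mechanism, a contributed unit returns (3.4/7) / 0.10 = 4.8571 per unit of net cost to the contributor — now above 1 — so contributing fully is weakly dominant for every player.
At the Nash equilibrium everyone contributes 12. Group total payoff = 7 × (12 × 0.90 + 3.4 × 12) = 361.20.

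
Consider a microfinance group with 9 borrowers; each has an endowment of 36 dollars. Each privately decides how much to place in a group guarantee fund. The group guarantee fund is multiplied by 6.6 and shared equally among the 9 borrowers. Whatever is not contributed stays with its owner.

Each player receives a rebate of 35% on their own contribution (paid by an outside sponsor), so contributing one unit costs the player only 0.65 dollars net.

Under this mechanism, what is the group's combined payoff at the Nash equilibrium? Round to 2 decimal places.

2251.80 dollars

With the mechanism, a contributed unit returns (6.6/9) / 0.65 = 1.1282 per unit of net cost to the contributor — now above 1 — so contributing fully is weakly dominant for every player.
So the Nash equilibrium is full contribution by all 9; the group earns 9 × (36 × 0.35 + 6.6 × 36) = 2251.80.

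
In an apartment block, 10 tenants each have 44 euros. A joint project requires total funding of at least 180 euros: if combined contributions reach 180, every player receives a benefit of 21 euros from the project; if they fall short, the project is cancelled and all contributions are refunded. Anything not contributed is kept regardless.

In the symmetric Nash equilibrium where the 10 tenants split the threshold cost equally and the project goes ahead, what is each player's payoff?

Equal share of the threshold: 180/10 = 18.
At this profile no one gains by cutting their contribution: any cut drops the total below 180, the project is cancelled, contributions are refunded, and the deviator ends with 44, which is less than 44 − 18 + 21 = 47. Contributing more than 18 just wastes the excess. So contributing exactly 18 is a best response.
Each player's payoff: 44 − 18 + 21 = 47.

47 euros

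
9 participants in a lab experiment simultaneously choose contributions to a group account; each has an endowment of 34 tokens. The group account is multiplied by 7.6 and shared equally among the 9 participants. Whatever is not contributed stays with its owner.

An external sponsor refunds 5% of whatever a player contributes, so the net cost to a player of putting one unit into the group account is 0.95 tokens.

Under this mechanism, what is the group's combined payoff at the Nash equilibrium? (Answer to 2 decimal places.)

306.00 tokens

Even with the mechanism, each unit contributed returns only (7.6/9) / 0.95 = 0.8889 per unit of net cost, so contributing nothing is still dominant.
Everyone keeps their endowment and the group total is 9 × 34 = 306.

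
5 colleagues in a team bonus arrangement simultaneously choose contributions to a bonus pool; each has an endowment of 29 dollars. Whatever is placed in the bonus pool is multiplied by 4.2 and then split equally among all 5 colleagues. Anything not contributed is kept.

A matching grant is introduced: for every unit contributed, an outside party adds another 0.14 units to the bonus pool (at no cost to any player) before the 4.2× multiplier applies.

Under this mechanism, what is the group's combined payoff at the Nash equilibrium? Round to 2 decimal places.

145.00 dollars

With the mechanism, a contributed unit returns 4.2 × 1.14 / 5 = 0.9576 per unit of net cost — still below 1 — so contributing 0 remains dominant for every player.
Everyone keeps their endowment and the group total is 5 × 29 = 145.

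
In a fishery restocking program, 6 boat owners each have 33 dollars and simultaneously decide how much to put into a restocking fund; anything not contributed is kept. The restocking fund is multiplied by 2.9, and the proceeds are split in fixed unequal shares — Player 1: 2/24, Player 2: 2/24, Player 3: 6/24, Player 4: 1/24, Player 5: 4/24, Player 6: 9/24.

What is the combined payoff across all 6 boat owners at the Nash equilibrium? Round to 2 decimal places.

Each unit j contributes comes back to j as 2.9 × (j's share), so j prefers to contribute only if that share exceeds 1/2.9 = 0.3448; otherwise keeping the unit dominates.
Player 6 alone (share 9/24) is above the threshold, contributing 33; the remaining 5 contribute 0. Total contributed: 33.
The restocking fund pays out 2.9 × 33 = 95.70 in total (split across the unequal shares, but the aggregate is all that matters for the group sum).
The 5 free-riders keep 33 each, adding 165. Group total = 165 + 95.70 = 260.70.

260.70 dollars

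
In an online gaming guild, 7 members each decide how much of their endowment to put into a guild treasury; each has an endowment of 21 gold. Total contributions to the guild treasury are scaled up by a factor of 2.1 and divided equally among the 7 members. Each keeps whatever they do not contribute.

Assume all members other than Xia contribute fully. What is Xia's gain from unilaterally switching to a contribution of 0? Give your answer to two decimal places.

Switching from a contribution of 21 to 0 lets Xia keep an extra 21 gold, but lowers the guild treasury by 21, which costs Xia their own share of that drop: 2.1/7 × 21 = 6.30.
Net gain = 21 − 6.30 = 14.70. The private return per contributed unit (0.3000) is below 1, so free-riding is indeed the best response regardless of what the others do.

14.70 gold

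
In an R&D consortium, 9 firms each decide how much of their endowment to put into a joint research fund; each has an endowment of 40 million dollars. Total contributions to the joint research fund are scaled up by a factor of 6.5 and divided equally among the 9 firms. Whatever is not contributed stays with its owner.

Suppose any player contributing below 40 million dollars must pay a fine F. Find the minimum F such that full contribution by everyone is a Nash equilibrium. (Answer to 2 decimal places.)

Given the others contribute fully, the best deviation is to contribute 0 (any partial contribution still incurs the fine and gives up units whose private return 0.7222 is below 1).
Deviating from 40 to 0 saves 40 million dollars but forfeits the deviator's share of the drop in the joint research fund: 6.5/9 × 40 = 28.89.
So the deviation gain is 40 − 28.89 = 11.11, and the fine must be at least 11.11 million dollars to wipe it out.

11.11 million dollars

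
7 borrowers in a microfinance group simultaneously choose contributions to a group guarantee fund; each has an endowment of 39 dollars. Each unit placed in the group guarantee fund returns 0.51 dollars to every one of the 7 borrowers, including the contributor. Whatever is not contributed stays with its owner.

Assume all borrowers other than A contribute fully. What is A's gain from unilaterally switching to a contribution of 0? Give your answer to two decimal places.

Switching from a contribution of 39 to 0 lets A keep an extra 39 dollars, but lowers the group guarantee fund by 39, which costs A their own share of that drop: 0.51 × 39 = 19.89.
Net gain = 39 − 19.89 = 19.11. The private return per contributed unit (0.51) is below 1, so free-riding is indeed the best response regardless of what the others do.

19.11 dollars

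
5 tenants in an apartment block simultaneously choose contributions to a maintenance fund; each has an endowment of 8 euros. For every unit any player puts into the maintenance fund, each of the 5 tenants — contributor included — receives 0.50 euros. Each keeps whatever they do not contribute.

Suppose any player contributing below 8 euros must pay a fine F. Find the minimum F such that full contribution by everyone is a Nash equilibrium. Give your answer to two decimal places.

4.00 euros

Given the others contribute fully, the best deviation is to contribute 0 (any partial contribution still incurs the fine and gives up units whose private return 0.50 is below 1).
Deviating from 8 to 0 saves 8 euros but forfeits the deviator's share of the drop in the maintenance fund: 0.50 × 8 = 4.00.
So the deviation gain is 8 − 4.00 = 4.00, and the fine must be at least 4.00 euros to wipe it out.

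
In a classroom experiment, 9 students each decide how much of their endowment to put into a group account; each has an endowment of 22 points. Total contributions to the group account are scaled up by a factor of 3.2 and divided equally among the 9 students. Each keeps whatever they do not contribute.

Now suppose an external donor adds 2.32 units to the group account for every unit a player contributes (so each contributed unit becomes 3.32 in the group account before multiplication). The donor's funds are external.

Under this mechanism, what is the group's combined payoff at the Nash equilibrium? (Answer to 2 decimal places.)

The effective private return per unit is now 3.2 × 3.32 / 9 = 1.1804 > 1, so every player's dominant strategy flips to full contribution.
So the Nash equilibrium is full contribution by all 9; the group earns 3.2 × 3.32 × 198 = 2103.55.

2103.55 points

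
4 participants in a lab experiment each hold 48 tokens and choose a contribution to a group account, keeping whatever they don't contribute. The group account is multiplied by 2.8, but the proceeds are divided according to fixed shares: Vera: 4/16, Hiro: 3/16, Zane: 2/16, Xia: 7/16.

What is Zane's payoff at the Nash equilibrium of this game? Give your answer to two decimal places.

64.80 tokens

For player j, contributing a unit is worthwhile iff 2.8 × (j's share) ≥ 1, i.e. iff j's share is at least 0.3571.
Xia alone (share 7/16) is above the threshold, contributing 48; the remaining 3 contribute 0. Total contributed: 48.
Zane keeps 48 and receives 2.8 × 48 × 2/16 = 16.80 from the group account, for a payoff of 64.80.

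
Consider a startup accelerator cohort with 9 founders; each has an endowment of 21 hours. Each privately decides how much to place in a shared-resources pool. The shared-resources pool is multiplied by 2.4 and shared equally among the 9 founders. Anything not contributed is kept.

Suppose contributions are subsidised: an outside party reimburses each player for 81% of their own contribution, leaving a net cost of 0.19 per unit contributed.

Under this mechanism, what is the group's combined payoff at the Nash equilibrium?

606.69 hours

The effective private return per unit is now (2.4/9) / 0.19 = 1.4035 > 1, so every player's dominant strategy flips to full contribution.
So the Nash equilibrium is full contribution by all 9; the group earns 9 × (21 × 0.81 + 2.4 × 21) = 606.69.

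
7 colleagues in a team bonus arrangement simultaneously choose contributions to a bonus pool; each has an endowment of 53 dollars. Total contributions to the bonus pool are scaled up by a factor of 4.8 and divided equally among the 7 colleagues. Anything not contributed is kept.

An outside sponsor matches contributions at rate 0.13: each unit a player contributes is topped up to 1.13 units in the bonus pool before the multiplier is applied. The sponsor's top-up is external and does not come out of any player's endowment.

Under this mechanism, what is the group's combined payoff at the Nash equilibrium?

371.00 dollars

With the mechanism, a contributed unit returns 4.8 × 1.13 / 7 = 0.7749 per unit of net cost — still below 1 — so contributing 0 remains dominant for every player.
Everyone keeps their endowment and the group total is 7 × 53 = 371.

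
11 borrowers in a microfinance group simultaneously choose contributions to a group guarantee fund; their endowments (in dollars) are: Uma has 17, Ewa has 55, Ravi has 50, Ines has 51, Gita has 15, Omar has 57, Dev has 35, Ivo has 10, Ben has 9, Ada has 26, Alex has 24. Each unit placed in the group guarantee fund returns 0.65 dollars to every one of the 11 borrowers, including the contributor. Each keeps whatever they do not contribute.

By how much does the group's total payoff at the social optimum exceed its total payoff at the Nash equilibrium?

2146.35 dollars

The private return per contributed unit is 0.65 < 1 for everyone, so the Nash equilibrium is zero contribution and the group total is Σ E_j = 17 + 55 + 50 + 51 + 15 + 57 + 35 + 10 + 9 + 26 + 24 = 349.
Each contributed unit returns 7.150 to the group, so the social optimum is full contribution by everyone: group total = 7.150 × 349 = 2495.35.
Efficiency loss = (7.150 − 1) × 349 = 2146.35.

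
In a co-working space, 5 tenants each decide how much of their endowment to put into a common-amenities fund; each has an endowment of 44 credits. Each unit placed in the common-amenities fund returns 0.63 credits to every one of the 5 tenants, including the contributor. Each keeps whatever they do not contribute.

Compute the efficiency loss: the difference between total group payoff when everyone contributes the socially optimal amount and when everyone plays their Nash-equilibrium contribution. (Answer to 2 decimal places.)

The private return per contributed unit is 0.63 < 1, so contributing 0 is dominant for every player. At the Nash equilibrium everyone keeps their 44, and the group total is 5 × 44 = 220.
Each contributed unit returns 3.150 to the group as a whole (0.63 to each of 5 players), which exceeds 1, so the social optimum is full contribution: group total = 3.150 × 220 = 693.00.
Efficiency loss = 693.00 − 220 = 473.00.

473.00 credits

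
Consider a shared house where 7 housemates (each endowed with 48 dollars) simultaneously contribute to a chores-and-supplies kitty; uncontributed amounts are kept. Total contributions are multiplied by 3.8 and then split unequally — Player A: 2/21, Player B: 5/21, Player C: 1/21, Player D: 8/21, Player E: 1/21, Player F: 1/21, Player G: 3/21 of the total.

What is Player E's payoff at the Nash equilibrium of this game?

56.69 dollars

For player j, contributing a unit is worthwhile iff 3.8 × (j's share) ≥ 1, i.e. iff j's share is at least 0.2632.
Only Player D (8/21) clears that bar, contributing 48; the remaining 6 contribute 0. Total contributed: 48.
Player E keeps 48 and receives 3.8 × 48 × 1/21 = 8.69 from the chores-and-supplies kitty, for a payoff of 56.69.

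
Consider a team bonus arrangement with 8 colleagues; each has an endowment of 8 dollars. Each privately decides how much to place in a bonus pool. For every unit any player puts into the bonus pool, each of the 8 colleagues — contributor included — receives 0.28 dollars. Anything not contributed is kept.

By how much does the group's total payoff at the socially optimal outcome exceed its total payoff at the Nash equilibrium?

79.36 dollars

The private return per contributed unit is 0.28 < 1, so contributing 0 is dominant for every player. At the Nash equilibrium everyone keeps their 8, and the group total is 8 × 8 = 64.
Each contributed unit returns 2.240 to the group as a whole (0.28 to each of 8 players), which exceeds 1, so the social optimum is full contribution: group total = 2.240 × 64 = 143.36.
Efficiency loss = 143.36 − 64 = 79.36.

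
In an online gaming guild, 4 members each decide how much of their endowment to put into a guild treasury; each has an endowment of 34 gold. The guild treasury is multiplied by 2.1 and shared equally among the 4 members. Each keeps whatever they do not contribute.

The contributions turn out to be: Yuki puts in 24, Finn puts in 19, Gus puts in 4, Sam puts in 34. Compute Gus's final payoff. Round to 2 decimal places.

72.53 gold

Total contributed: 24 + 19 + 4 + 34 = 81.
Each receives 2.1 × 81 / 4 = 42.53 from the guild treasury.
Gus keeps 34 − 4 = 30, so Gus's payoff is 30 + 42.53 = 72.53.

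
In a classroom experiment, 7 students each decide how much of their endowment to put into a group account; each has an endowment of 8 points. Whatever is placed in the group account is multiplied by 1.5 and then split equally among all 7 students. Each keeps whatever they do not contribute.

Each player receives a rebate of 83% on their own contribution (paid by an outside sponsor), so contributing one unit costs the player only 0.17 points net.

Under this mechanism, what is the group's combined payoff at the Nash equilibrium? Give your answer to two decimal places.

With the mechanism, a contributed unit returns (1.5/7) / 0.17 = 1.2605 per unit of net cost to the contributor — now above 1 — so contributing fully is weakly dominant for every player.
So the Nash equilibrium is full contribution by all 7; the group earns 7 × (8 × 0.83 + 1.5 × 8) = 130.48.

130.48 points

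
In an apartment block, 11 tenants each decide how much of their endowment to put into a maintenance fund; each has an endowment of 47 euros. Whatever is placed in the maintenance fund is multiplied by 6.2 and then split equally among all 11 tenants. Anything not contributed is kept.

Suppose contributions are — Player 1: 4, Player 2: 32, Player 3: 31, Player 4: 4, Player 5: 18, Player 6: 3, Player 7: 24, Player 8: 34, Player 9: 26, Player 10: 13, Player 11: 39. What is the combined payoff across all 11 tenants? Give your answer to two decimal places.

1702.60 euros

Total contributed: 4 + 32 + 31 + 4 + 18 + 3 + 24 + 34 + 26 + 13 + 39 = 228; total kept: 11 × 47 − 228 = 289.
The maintenance fund pays out 6.2 × 228 = 1413.60 in aggregate.
Group total = 289 + 1413.60 = 1702.60.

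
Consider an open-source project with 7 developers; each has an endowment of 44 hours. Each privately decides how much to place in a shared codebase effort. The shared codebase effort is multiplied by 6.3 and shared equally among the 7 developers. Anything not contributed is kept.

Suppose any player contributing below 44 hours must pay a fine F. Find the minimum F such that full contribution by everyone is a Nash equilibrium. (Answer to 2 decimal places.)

Given the others contribute fully, the best deviation is to contribute 0 (any partial contribution still incurs the fine and gives up units whose private return 0.9000 is below 1).
Deviating from 44 to 0 saves 44 hours but forfeits the deviator's share of the drop in the shared codebase effort: 6.3/7 × 44 = 39.60.
So the deviation gain is 44 − 39.60 = 4.40, and the fine must be at least 4.40 hours to wipe it out.

4.40 hours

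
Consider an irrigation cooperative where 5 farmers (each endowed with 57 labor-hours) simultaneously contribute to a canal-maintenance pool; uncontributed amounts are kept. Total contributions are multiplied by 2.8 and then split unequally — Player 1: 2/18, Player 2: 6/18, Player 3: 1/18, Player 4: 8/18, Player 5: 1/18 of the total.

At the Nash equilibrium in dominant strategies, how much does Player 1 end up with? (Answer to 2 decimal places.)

74.73 labor-hours

Player j's private return per contributed unit is 2.8 × (j's share). Contributing is weakly dominant for j when that share is at least 1/2.8 = 0.3571, and contributing 0 is dominant otherwise.
Player 4 alone (share 8/18) is above the threshold, contributing 57; the remaining 4 contribute 0. Total contributed: 57.
Player 1 keeps 57 and receives 2.8 × 57 × 2/18 = 17.73 from the canal-maintenance pool, for a payoff of 74.73.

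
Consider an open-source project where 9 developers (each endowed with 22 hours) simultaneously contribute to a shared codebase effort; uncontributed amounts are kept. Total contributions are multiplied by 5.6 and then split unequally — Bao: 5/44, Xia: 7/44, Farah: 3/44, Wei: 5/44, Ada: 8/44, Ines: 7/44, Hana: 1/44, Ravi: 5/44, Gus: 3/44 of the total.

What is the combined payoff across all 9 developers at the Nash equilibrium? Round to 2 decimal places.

For player j, contributing a unit is worthwhile iff 5.6 × (j's share) ≥ 1, i.e. iff j's share is at least 0.1786.
Ada alone (share 8/44) is above the threshold, contributing 22; the remaining 8 contribute 0. Total contributed: 22.
The shared codebase effort pays out 5.6 × 22 = 123.20 in total (split across the unequal shares, but the aggregate is all that matters for the group sum).
The 8 free-riders keep 22 each, adding 176. Group total = 176 + 123.20 = 299.20.

299.20 hours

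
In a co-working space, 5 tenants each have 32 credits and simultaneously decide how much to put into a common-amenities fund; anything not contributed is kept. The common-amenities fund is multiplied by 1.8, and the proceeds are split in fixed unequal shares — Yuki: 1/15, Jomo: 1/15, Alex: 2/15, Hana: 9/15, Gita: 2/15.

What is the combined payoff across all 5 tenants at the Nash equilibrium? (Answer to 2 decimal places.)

185.60 credits

For player j, contributing a unit is worthwhile iff 1.8 × (j's share) ≥ 1, i.e. iff j's share is at least 0.5556.
The only share above 0.5556 is Hana's 9/15, contributing 32; the remaining 4 contribute 0. Total contributed: 32.
The common-amenities fund pays out 1.8 × 32 = 57.60 in total (split across the unequal shares, but the aggregate is all that matters for the group sum).
The 4 free-riders keep 32 each, adding 128. Group total = 128 + 57.60 = 185.60.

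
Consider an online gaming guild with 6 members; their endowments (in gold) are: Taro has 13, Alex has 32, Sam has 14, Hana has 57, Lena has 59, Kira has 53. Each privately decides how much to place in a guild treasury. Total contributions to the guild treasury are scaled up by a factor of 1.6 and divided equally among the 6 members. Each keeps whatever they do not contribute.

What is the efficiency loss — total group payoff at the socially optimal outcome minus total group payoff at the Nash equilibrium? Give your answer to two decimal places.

The private return per contributed unit is 1.6/6 = 0.2667 < 1 for every player regardless of endowment, so the Nash equilibrium is zero contribution and the group total is Σ E_j = 13 + 32 + 14 + 57 + 59 + 53 = 228.
Each contributed unit returns 1.600 to the group, so the social optimum is full contribution by everyone: group total = 1.600 × 228 = 364.80.
Efficiency loss = (1.600 − 1) × 228 = 136.80.

136.80 gold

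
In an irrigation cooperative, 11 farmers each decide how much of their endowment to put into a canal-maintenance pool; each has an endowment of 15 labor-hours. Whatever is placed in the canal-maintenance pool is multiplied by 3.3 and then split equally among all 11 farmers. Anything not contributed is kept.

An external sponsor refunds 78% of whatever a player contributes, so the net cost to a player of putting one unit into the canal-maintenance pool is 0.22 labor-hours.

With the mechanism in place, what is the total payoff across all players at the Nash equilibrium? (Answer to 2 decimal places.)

With the mechanism, a contributed unit returns (3.3/11) / 0.22 = 1.3636 per unit of net cost to the contributor — now above 1 — so contributing fully is weakly dominant for every player.
At the Nash equilibrium everyone contributes 15. Group total payoff = 11 × (15 × 0.78 + 3.3 × 15) = 673.20.

673.20 labor-hours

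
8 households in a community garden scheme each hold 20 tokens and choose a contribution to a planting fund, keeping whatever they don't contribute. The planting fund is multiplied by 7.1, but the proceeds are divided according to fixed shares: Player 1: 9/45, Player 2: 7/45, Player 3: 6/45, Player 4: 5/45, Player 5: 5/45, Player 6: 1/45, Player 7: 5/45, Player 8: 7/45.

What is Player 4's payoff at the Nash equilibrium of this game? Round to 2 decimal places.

Player j's private return per contributed unit is 7.1 × (j's share). Contributing is weakly dominant for j when that share is at least 1/7.1 = 0.1408, and contributing 0 is dominant otherwise.
The shares above 0.1408 belong to Player 1, Player 2 and Player 8, contributing 20 each; the remaining 5 contribute 0. Total contributed: 60.
Player 4 keeps 20 and receives 7.1 × 60 × 5/45 = 47.33 from the planting fund, for a payoff of 67.33.

67.33 tokens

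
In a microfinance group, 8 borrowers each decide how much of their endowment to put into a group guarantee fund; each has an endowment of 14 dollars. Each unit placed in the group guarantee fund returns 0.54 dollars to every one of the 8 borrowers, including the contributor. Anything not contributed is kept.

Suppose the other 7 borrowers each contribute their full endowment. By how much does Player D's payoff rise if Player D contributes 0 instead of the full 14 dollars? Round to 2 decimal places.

6.44 dollars

Switching from a contribution of 14 to 0 lets Player D keep an extra 14 dollars, but lowers the group guarantee fund by 14, which costs Player D their own share of that drop: 0.54 × 14 = 7.56.
Net gain = 14 − 7.56 = 6.44. The private return per contributed unit (0.54) is below 1, so free-riding is indeed the best response regardless of what the others do.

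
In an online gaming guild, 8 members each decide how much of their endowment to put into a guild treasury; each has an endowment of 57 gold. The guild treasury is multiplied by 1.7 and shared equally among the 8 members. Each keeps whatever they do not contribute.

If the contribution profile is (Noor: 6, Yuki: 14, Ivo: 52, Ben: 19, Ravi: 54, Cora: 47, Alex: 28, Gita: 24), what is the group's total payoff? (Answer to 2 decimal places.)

Total contributed: 6 + 14 + 52 + 19 + 54 + 47 + 28 + 24 = 244; total kept: 8 × 57 − 244 = 212.
The guild treasury pays out 1.7 × 244 = 414.80 in aggregate.
Group total = 212 + 414.80 = 626.80.

626.80 gold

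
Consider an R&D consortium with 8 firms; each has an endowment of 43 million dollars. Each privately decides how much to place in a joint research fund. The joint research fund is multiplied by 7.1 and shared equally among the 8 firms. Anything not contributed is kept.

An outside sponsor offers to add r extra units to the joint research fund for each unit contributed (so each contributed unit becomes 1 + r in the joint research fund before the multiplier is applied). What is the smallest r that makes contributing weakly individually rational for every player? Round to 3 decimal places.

With matching at rate r, one contributed unit becomes (1 + r) in the joint research fund and returns 7.1 × (1 + r) / 8 to the contributor.
Setting this equal to 1: 1 + r = 8/7.1 = 1.1268.
So the minimum matching rate is r = 1.1268 − 1 = 0.127.

0.127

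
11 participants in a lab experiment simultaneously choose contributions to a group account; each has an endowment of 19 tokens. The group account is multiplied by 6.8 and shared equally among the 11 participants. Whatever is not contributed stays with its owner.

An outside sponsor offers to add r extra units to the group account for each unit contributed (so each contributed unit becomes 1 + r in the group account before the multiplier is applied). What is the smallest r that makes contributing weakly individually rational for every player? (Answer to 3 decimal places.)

0.618

With matching at rate r, one contributed unit becomes (1 + r) in the group account and returns 6.8 × (1 + r) / 11 to the contributor.
Setting this equal to 1: 1 + r = 11/6.8 = 1.6176.
So the minimum matching rate is r = 1.6176 − 1 = 0.618.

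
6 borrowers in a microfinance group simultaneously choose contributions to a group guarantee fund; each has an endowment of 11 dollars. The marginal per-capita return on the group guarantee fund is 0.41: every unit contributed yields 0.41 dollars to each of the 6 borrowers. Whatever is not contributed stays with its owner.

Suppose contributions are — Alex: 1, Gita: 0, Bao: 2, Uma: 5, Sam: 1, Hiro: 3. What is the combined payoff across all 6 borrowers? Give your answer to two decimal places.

Total contributed: 1 + 0 + 2 + 5 + 1 + 3 = 12; total kept: 6 × 11 − 12 = 54.
The group guarantee fund pays out 0.41 × 6 × 12 = 29.52 in aggregate.
Group total = 54 + 29.52 = 83.52.

83.52 dollars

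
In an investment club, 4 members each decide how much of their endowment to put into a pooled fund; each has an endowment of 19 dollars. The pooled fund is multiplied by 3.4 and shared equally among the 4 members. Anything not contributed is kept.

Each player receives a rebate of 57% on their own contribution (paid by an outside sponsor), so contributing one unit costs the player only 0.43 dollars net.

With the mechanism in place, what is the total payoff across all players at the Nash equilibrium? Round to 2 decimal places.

With the mechanism, a contributed unit returns (3.4/4) / 0.43 = 1.9767 per unit of net cost to the contributor — now above 1 — so contributing fully is weakly dominant for every player.
At the Nash equilibrium everyone contributes 19. Group total payoff = 4 × (19 × 0.57 + 3.4 × 19) = 301.72.

301.72 dollars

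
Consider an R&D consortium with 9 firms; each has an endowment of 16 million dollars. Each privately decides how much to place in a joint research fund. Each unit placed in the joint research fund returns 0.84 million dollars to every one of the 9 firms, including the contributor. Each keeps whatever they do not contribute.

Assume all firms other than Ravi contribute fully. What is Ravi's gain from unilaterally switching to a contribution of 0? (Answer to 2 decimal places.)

2.56 million dollars

Switching from a contribution of 16 to 0 lets Ravi keep an extra 16 million dollars, but lowers the joint research fund by 16, which costs Ravi their own share of that drop: 0.84 × 16 = 13.44.
Net gain = 16 − 13.44 = 2.56. The private return per contributed unit (0.84) is below 1, so free-riding is indeed the best response regardless of what the others do.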